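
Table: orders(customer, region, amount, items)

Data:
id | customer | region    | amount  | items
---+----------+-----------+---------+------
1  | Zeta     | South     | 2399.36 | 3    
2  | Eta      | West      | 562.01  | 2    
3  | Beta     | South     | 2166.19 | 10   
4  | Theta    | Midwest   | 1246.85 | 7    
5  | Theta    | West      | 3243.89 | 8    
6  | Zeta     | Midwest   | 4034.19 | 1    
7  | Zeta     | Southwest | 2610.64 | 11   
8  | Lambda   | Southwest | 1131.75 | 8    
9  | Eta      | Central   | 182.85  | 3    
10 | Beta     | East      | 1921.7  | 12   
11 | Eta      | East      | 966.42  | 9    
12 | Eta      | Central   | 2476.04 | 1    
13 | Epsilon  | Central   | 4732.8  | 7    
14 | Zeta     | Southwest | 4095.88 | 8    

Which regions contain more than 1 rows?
SELECT region, COUNT(*) as cnt
FROM orders
GROUP BY region
HAVING COUNT(*) > 1

Result:
  Central: 3
  East: 2
  Midwest: 2
  South: 2
  Southwest: 3
  West: 2

Note: HAVING filters groups after aggregation, WHERE filters rows before.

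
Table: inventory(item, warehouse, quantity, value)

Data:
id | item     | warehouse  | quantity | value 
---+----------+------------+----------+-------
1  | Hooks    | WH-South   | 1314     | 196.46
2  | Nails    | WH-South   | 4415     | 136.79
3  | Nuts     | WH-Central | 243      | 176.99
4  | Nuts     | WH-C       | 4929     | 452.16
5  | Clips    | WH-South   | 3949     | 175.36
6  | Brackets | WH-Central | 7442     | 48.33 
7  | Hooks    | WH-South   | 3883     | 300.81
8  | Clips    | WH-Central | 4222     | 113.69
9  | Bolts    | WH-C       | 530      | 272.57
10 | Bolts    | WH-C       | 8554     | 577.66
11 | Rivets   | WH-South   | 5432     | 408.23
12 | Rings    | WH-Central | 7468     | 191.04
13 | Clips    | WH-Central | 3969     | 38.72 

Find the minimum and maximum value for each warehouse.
SELECT warehouse, MIN(value), MAX(value)
FROM inventory
GROUP BY warehouse

Result:
  WH-C: min=272.57, max=577.66
  WH-Central: min=38.72, max=191.04
  WH-South: min=136.79, max=408.23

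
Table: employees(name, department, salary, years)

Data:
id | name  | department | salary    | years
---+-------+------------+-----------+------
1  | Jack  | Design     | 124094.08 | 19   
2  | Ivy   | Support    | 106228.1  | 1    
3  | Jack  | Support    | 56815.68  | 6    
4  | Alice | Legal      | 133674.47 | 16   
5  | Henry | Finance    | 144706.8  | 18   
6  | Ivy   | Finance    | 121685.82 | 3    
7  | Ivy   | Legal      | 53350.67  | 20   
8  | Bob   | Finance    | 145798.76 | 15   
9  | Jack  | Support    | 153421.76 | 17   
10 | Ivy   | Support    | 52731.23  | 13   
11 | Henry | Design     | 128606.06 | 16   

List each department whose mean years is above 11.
SELECT department, AVG(years)
FROM employees
GROUP BY department
HAVING AVG(years) > 11

Result:
  Design: avg=17.50
  Finance: avg=12.00
  Legal: avg=18.00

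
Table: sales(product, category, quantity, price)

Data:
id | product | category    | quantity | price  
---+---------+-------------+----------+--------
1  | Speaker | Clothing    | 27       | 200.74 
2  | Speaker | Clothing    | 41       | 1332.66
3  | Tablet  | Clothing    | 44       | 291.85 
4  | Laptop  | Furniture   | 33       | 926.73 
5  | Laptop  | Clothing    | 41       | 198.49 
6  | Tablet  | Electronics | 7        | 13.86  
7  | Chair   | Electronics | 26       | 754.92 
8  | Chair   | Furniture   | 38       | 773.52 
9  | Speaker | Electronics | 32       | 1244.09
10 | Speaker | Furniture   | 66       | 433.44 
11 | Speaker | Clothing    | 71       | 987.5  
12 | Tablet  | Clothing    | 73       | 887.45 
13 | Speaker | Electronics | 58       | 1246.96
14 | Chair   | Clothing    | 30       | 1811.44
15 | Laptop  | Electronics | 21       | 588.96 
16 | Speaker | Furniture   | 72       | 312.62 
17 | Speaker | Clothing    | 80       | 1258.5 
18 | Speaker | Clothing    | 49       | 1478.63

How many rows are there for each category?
SELECT category, COUNT(*) as count
FROM sales
GROUP BY category

Result:
  Clothing: 9
  Electronics: 5
  Furniture: 4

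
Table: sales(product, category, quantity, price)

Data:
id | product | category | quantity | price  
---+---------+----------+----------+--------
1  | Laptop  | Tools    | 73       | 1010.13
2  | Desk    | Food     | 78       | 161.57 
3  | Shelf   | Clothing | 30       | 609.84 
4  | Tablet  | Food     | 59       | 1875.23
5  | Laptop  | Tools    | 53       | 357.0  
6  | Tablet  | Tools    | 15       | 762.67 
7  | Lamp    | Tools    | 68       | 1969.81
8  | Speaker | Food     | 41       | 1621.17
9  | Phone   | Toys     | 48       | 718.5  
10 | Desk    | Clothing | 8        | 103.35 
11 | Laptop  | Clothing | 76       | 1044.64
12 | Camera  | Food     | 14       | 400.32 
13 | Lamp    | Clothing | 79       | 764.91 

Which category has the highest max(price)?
SELECT category, MAX(price) as val
FROM sales
GROUP BY category
ORDER BY val DESC
LIMIT 1

Result: Tools with max(price) = 1969.81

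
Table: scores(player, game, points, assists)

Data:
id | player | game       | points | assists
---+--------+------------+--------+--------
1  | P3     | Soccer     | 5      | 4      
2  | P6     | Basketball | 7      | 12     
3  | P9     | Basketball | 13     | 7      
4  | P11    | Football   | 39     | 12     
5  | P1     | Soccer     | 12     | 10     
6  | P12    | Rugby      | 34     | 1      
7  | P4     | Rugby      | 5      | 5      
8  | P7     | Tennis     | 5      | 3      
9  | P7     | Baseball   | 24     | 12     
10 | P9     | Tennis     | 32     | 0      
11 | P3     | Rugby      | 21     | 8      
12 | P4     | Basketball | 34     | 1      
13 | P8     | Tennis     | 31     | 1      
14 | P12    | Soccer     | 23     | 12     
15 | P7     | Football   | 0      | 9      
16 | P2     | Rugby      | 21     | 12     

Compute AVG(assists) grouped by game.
SELECT game, AVG(assists) as result
FROM scores
GROUP BY game

Result:
  Baseball: 12.00
  Basketball: 6.67
  Football: 10.50
  Rugby: 6.50
  Soccer: 8.67
  Tennis: 1.33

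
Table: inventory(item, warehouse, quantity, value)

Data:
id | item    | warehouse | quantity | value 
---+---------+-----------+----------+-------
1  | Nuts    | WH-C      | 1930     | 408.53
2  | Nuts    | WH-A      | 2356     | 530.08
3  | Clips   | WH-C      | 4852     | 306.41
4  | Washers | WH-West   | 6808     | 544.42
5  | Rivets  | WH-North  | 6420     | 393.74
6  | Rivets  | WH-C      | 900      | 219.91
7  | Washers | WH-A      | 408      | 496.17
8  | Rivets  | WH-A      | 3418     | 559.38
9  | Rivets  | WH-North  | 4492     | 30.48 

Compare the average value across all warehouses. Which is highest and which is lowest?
SELECT warehouse, AVG(value)
FROM inventory
GROUP BY warehouse
ORDER BY AVG(value)

All groups:
  WH-North: 212.11
  WH-C: 311.62
  WH-A: 528.54
  WH-West: 544.42

Highest: WH-West (544.42)
Lowest: WH-North (212.11)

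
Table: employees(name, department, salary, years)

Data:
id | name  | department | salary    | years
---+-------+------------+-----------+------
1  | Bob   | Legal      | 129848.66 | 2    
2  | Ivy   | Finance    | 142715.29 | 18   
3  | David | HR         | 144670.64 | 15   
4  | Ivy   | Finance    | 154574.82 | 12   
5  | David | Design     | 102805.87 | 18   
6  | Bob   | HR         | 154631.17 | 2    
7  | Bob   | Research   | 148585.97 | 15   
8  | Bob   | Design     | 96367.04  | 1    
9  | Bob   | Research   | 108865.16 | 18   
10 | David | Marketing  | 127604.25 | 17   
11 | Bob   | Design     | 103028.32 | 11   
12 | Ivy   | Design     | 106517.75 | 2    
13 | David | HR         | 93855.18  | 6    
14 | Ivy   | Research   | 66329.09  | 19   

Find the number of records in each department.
SELECT department, COUNT(*) as count
FROM employees
GROUP BY department

Result:
  Design: 4
  Finance: 2
  HR: 3
  Legal: 1
  Marketing: 1
  Research: 3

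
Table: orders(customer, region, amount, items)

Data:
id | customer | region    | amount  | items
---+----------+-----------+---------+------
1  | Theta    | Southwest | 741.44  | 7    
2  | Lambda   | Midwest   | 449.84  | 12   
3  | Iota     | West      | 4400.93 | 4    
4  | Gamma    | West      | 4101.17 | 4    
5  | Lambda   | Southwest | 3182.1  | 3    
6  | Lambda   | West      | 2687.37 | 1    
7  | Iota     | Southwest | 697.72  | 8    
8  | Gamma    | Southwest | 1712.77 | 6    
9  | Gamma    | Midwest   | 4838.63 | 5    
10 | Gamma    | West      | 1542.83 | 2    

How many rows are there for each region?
SELECT region, COUNT(*) as count
FROM orders
GROUP BY region

Result:
  Midwest: 2
  Southwest: 4
  West: 4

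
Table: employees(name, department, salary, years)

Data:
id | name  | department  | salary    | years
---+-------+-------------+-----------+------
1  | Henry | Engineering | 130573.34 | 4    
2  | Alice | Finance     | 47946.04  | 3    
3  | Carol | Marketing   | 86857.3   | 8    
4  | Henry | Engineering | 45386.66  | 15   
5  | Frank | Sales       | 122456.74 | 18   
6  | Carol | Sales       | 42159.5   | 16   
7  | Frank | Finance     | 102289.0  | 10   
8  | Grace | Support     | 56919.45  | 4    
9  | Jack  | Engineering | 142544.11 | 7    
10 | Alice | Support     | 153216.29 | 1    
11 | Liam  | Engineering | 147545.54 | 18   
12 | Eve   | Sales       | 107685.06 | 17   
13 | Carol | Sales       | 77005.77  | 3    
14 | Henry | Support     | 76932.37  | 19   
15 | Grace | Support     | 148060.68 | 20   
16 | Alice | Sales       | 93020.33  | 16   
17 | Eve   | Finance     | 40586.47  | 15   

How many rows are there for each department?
SELECT department, COUNT(*) as count
FROM employees
GROUP BY department

Result:
  Engineering: 4
  Finance: 3
  Marketing: 1
  Sales: 5
  Support: 4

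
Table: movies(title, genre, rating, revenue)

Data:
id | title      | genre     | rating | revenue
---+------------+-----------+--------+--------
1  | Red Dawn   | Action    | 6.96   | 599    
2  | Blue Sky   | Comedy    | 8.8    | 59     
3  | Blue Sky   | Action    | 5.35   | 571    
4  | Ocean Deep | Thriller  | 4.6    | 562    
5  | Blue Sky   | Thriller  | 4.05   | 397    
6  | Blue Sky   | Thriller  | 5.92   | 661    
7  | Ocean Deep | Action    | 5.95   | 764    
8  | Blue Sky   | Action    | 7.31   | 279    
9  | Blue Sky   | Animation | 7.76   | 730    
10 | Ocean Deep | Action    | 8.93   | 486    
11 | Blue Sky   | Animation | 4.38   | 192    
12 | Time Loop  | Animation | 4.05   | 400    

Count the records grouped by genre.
SELECT genre, COUNT(*) as count
FROM movies
GROUP BY genre

Result:
  Action: 5
  Animation: 3
  Comedy: 1
  Thriller: 3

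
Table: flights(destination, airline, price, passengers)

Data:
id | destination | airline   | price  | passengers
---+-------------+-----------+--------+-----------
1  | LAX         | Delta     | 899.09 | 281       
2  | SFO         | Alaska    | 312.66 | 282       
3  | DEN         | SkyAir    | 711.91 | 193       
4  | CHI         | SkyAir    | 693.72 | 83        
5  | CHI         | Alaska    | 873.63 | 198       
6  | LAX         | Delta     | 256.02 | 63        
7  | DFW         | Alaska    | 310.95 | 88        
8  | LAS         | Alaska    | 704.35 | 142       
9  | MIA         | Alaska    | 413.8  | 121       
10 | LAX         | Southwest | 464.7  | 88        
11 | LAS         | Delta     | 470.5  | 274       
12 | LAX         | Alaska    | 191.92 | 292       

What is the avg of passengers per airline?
SELECT airline, AVG(passengers) as result
FROM flights
GROUP BY airline

Result:
  Alaska: 187.17
  Delta: 206.00
  SkyAir: 138.00
  Southwest: 88.00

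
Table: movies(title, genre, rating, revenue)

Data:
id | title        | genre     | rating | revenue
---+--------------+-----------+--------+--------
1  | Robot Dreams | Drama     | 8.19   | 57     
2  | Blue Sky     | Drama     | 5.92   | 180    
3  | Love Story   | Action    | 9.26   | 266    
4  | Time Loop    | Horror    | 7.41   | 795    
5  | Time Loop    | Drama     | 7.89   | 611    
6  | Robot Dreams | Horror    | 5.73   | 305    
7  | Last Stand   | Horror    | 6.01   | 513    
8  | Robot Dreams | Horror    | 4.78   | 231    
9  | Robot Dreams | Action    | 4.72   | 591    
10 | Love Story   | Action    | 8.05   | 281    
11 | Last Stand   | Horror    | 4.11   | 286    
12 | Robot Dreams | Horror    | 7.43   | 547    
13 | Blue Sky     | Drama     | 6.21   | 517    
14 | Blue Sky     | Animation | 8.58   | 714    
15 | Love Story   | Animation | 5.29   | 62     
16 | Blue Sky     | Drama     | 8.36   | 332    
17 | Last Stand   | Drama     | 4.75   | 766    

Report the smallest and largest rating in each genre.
SELECT genre, MIN(rating), MAX(rating)
FROM movies
GROUP BY genre

Result:
  Action: min=4.72, max=9.26
  Animation: min=5.29, max=8.58
  Drama: min=4.75, max=8.36
  Horror: min=4.11, max=7.43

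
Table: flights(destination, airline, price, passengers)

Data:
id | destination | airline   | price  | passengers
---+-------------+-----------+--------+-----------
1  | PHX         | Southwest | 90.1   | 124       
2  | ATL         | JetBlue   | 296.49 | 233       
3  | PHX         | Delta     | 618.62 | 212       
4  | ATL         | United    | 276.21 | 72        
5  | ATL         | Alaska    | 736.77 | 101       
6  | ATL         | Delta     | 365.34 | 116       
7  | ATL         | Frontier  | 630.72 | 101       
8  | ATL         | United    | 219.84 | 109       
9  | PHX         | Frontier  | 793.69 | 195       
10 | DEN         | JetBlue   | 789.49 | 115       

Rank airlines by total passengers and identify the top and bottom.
SELECT airline, SUM(passengers)
FROM flights
GROUP BY airline
ORDER BY SUM(passengers)

All groups:
  Alaska: 101
  Southwest: 124
  United: 181
  Frontier: 296
  Delta: 328
  JetBlue: 348

Highest: JetBlue (348)
Lowest: Alaska (101)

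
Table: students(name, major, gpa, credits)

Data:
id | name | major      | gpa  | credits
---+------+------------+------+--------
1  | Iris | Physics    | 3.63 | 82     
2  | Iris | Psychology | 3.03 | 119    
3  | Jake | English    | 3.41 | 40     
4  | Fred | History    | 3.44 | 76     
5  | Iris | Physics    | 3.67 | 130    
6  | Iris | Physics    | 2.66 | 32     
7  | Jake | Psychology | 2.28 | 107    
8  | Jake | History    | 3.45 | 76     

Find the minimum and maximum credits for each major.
SELECT major, MIN(credits), MAX(credits)
FROM students
GROUP BY major

Result:
  English: min=40, max=40
  History: min=76, max=76
  Physics: min=32, max=130
  Psychology: min=107, max=119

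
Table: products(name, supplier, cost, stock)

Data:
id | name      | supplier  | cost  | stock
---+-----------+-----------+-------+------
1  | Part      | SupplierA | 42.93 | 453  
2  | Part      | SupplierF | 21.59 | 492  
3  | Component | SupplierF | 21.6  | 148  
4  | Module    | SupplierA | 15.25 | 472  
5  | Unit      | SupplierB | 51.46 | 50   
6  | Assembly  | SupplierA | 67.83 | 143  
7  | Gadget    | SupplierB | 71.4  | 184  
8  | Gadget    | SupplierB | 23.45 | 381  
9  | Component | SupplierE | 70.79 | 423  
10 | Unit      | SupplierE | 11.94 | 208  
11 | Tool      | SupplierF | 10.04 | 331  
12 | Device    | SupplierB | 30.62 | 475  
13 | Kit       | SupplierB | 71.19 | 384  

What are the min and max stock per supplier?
SELECT supplier, MIN(stock), MAX(stock)
FROM products
GROUP BY supplier

Result:
  SupplierA: min=143, max=472
  SupplierB: min=50, max=475
  SupplierE: min=208, max=423
  SupplierF: min=148, max=492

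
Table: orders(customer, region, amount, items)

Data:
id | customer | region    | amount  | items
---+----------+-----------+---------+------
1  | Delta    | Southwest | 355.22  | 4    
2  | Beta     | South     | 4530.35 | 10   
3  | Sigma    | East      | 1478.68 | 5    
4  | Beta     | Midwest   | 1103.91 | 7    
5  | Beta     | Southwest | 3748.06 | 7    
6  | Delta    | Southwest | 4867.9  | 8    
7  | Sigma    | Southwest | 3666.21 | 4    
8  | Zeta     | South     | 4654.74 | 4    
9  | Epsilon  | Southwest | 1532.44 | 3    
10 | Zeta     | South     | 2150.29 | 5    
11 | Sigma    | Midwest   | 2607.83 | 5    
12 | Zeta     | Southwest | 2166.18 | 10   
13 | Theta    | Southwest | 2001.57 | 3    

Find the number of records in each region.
SELECT region, COUNT(*) as count
FROM orders
GROUP BY region

Result:
  East: 1
  Midwest: 2
  South: 3
  Southwest: 7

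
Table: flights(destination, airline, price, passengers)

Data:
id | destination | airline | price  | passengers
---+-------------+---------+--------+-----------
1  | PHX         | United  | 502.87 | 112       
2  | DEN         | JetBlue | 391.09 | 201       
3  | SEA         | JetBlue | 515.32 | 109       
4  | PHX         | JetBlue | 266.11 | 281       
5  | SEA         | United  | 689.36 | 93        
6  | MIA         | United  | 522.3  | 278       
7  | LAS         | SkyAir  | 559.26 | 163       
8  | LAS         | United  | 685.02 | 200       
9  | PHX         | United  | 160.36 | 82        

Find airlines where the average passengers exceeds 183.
SELECT airline, AVG(passengers)
FROM flights
GROUP BY airline
HAVING AVG(passengers) > 183

Result:
  JetBlue: avg=197.00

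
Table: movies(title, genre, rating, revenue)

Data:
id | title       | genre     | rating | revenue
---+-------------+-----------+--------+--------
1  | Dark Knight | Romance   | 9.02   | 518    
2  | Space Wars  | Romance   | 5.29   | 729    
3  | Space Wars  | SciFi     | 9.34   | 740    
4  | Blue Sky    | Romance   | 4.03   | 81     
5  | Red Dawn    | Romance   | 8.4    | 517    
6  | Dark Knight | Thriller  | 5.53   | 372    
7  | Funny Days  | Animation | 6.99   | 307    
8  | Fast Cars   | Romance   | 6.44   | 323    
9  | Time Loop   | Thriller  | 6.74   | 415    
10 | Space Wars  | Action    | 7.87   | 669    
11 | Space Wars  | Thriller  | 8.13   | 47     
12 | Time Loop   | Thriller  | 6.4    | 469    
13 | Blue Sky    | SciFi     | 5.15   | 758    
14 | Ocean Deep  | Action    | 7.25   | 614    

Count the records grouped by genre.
SELECT genre, COUNT(*) as count
FROM movies
GROUP BY genre

Result:
  Action: 2
  Animation: 1
  Romance: 5
  SciFi: 2
  Thriller: 4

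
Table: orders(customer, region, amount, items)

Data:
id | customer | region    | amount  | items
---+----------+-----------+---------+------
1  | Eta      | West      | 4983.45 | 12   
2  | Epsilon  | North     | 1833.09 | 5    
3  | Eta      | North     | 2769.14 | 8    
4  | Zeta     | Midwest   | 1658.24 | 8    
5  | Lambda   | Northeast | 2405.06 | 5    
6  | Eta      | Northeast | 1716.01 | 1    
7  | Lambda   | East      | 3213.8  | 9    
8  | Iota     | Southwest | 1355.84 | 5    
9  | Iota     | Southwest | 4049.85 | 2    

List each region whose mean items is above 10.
SELECT region, AVG(items)
FROM orders
GROUP BY region
HAVING AVG(items) > 10

Result:
  West: avg=12.00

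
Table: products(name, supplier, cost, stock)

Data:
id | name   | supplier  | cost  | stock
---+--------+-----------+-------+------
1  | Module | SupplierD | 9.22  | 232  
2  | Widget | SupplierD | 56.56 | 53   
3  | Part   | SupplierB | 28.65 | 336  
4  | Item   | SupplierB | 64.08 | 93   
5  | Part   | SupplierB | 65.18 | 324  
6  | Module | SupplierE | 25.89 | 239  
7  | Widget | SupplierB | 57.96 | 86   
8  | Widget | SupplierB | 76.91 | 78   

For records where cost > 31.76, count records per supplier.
SELECT supplier, COUNT(*)
FROM products
WHERE cost > 31.76
GROUP BY supplier

Note: WHERE filters rows before grouping.

Result:
  SupplierB: 4
  SupplierD: 1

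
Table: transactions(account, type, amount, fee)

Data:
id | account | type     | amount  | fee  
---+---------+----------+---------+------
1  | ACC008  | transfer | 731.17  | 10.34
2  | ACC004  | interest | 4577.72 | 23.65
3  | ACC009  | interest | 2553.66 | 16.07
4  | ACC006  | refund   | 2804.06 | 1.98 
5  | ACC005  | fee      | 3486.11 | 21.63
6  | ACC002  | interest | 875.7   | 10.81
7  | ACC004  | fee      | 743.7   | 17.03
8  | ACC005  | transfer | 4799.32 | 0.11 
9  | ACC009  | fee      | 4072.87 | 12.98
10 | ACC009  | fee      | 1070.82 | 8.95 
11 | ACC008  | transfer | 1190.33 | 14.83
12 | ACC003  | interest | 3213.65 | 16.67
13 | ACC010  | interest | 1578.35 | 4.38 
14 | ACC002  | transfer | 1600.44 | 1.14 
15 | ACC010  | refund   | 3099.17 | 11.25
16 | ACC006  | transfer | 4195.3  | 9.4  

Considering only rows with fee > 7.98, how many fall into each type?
SELECT type, COUNT(*)
FROM transactions
WHERE fee > 7.98
GROUP BY type

Note: WHERE filters rows before grouping.

Result:
  fee: 4
  interest: 4
  refund: 1
  transfer: 3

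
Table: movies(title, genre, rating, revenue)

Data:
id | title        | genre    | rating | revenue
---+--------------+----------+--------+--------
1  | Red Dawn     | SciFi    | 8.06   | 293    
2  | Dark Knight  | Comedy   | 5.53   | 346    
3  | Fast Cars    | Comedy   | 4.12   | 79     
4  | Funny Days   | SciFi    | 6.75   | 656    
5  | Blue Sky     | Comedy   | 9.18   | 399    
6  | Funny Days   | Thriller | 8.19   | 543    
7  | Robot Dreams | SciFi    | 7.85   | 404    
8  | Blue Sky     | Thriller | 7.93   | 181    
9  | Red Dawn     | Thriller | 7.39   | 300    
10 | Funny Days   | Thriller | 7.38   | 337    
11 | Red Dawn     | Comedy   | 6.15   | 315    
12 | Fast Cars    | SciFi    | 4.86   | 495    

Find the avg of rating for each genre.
SELECT genre, AVG(rating) as result
FROM movies
GROUP BY genre

Result:
  Comedy: 6.25
  SciFi: 6.88
  Thriller: 7.72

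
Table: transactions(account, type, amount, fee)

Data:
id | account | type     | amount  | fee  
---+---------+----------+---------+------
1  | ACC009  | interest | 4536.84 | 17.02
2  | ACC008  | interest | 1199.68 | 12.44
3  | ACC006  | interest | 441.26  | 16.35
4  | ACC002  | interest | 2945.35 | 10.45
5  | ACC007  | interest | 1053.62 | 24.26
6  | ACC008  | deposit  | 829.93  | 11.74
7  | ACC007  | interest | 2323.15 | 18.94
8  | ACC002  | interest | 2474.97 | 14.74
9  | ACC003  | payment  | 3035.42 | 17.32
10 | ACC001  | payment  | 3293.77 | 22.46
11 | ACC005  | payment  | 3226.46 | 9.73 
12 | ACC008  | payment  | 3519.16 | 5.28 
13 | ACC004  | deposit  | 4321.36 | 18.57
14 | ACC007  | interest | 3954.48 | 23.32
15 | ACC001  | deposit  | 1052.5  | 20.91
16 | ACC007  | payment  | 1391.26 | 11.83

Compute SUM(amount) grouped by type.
SELECT type, SUM(amount) as result
FROM transactions
GROUP BY type

Result:
  deposit: 6203.79
  interest: 18929.35
  payment: 14466.07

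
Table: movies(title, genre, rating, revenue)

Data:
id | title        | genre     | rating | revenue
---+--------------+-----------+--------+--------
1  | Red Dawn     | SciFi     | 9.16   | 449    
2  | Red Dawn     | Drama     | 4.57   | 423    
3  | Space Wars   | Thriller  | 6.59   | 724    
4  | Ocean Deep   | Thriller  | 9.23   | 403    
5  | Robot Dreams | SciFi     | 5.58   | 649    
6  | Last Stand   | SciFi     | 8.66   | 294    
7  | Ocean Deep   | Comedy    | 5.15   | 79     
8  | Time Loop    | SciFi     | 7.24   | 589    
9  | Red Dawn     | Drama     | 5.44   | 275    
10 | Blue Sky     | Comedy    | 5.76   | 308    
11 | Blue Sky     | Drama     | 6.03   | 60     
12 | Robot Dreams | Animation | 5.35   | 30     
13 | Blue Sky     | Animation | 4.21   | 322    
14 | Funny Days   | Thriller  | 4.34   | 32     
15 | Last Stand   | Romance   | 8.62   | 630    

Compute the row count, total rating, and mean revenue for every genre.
SELECT genre,
       COUNT(*) as cnt,
       SUM(rating) as total_rating,
       AVG(revenue) as avg_revenue
FROM movies
GROUP BY genre

Result:
  Animation: 2 records, 9.56 total rating, 176.00 avg revenue
  Comedy: 2 records, 10.91 total rating, 193.50 avg revenue
  Drama: 3 records, 16.04 total rating, 252.67 avg revenue
  Romance: 1 records, 8.62 total rating, 630.00 avg revenue
  SciFi: 4 records, 30.64 total rating, 495.25 avg revenue
  Thriller: 3 records, 20.16 total rating, 386.33 avg revenue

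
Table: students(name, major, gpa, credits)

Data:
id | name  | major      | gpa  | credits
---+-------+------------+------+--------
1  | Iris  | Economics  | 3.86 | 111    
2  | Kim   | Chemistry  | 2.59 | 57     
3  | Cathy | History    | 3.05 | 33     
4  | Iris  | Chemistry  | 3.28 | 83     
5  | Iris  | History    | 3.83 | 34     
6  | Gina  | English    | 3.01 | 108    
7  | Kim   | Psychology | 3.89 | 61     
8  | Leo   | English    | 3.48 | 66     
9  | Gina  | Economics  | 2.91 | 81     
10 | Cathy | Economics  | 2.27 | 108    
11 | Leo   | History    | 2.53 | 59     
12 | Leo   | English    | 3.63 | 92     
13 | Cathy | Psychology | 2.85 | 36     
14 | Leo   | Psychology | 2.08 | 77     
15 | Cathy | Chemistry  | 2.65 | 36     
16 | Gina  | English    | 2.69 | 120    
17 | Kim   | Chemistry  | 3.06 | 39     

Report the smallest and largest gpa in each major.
SELECT major, MIN(gpa), MAX(gpa)
FROM students
GROUP BY major

Result:
  Chemistry: min=2.59, max=3.28
  Economics: min=2.27, max=3.86
  English: min=2.69, max=3.63
  History: min=2.53, max=3.83
  Psychology: min=2.08, max=3.89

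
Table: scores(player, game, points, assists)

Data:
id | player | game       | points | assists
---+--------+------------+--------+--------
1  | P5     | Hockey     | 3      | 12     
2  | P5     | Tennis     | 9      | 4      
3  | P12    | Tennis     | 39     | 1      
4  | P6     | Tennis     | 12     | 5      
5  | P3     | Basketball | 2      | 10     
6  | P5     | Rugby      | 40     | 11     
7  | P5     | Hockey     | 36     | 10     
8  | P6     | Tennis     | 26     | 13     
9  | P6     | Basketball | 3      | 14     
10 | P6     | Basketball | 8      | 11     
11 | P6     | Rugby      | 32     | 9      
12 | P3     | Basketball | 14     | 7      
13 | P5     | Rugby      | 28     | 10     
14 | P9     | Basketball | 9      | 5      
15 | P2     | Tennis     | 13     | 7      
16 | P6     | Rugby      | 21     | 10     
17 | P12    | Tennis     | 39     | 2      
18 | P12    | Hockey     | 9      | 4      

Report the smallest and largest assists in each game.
SELECT game, MIN(assists), MAX(assists)
FROM scores
GROUP BY game

Result:
  Basketball: min=5, max=14
  Hockey: min=4, max=12
  Rugby: min=9, max=11
  Tennis: min=1, max=13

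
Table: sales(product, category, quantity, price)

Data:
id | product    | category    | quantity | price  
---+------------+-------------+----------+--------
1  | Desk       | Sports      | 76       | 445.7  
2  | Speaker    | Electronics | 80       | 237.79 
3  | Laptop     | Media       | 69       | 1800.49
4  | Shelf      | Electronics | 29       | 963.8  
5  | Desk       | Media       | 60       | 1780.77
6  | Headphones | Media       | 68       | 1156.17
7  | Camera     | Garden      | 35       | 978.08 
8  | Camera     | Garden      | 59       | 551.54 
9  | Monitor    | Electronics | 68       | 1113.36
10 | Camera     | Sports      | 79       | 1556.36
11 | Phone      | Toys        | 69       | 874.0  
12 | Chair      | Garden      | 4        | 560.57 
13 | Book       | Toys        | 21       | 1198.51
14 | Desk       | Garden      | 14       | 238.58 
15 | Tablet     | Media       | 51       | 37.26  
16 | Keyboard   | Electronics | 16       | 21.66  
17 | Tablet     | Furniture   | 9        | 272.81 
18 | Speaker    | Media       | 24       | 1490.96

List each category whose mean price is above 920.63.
SELECT category, AVG(price)
FROM sales
GROUP BY category
HAVING AVG(price) > 920.63

Result:
  Media: avg=1253.13
  Sports: avg=1001.03
  Toys: avg=1036.26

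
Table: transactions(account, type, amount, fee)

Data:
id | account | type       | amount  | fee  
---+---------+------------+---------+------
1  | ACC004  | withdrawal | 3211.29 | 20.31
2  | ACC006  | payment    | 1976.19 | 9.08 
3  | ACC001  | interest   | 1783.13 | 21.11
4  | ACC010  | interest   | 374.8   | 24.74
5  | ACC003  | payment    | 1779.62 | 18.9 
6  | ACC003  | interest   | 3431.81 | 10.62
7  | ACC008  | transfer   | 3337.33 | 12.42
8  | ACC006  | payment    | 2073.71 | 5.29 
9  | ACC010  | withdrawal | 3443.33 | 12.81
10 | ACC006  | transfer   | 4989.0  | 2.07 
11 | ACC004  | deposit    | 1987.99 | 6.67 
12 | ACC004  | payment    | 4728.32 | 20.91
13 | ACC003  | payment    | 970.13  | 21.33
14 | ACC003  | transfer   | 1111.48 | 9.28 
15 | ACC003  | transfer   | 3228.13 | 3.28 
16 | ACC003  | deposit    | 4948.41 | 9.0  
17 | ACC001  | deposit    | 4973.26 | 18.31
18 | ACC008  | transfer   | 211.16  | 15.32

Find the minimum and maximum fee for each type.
SELECT type, MIN(fee), MAX(fee)
FROM transactions
GROUP BY type

Result:
  deposit: min=6.67, max=18.31
  interest: min=10.62, max=24.74
  payment: min=5.29, max=21.33
  transfer: min=2.07, max=15.32
  withdrawal: min=12.81, max=20.31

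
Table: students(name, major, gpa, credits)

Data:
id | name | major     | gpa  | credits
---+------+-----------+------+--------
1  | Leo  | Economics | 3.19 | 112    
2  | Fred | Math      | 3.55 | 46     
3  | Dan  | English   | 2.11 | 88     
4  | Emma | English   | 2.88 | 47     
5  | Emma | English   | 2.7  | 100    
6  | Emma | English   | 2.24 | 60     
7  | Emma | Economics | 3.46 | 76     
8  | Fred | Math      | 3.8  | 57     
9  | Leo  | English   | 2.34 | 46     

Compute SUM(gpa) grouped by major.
SELECT major, SUM(gpa) as result
FROM students
GROUP BY major

Result:
  Economics: 6.65
  English: 12.27
  Math: 7.35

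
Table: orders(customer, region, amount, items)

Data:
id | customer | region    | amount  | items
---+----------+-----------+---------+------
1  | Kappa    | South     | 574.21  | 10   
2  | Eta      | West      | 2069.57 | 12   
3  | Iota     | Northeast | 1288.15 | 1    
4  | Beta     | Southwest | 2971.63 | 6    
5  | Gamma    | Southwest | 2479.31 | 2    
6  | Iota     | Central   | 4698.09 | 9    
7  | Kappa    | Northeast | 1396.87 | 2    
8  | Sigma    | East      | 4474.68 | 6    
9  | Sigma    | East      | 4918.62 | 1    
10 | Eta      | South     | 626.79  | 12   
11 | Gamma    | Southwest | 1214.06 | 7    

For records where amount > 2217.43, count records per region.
SELECT region, COUNT(*)
FROM orders
WHERE amount > 2217.43
GROUP BY region

Note: WHERE filters rows before grouping.

Result:
  Central: 1
  East: 2
  Southwest: 2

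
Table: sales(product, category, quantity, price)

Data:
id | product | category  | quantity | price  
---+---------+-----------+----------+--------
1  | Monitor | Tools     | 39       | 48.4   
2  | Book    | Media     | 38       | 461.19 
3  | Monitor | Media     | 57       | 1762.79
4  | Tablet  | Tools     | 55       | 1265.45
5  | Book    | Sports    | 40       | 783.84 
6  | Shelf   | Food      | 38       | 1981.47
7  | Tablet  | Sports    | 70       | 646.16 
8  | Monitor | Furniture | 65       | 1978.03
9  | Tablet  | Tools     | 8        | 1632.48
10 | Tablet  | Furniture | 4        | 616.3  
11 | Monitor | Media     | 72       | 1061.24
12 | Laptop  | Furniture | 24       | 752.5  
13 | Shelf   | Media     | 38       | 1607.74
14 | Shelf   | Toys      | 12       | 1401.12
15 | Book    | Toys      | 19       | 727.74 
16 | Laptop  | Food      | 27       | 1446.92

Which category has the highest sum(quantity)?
SELECT category, SUM(quantity) as val
FROM sales
GROUP BY category
ORDER BY val DESC
LIMIT 1

Result: Media with sum(quantity) = 205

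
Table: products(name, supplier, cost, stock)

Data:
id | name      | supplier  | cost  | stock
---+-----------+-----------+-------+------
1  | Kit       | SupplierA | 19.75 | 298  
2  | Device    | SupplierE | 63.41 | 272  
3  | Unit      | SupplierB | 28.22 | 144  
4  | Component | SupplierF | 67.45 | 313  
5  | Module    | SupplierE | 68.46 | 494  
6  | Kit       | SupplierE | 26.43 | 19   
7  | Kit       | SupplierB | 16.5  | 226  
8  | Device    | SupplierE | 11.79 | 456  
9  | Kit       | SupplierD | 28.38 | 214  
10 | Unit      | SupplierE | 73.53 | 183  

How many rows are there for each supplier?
SELECT supplier, COUNT(*) as count
FROM products
GROUP BY supplier

Result:
  SupplierA: 1
  SupplierB: 2
  SupplierD: 1
  SupplierE: 5
  SupplierF: 1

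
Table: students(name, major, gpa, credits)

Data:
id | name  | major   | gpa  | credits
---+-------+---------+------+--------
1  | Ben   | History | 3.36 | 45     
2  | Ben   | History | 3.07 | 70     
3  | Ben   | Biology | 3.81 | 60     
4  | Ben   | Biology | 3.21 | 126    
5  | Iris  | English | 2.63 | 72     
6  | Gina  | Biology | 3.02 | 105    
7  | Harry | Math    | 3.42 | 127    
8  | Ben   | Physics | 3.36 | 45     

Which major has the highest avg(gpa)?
SELECT major, AVG(gpa) as val
FROM students
GROUP BY major
ORDER BY val DESC
LIMIT 1

Result: Math with avg(gpa) = 3.42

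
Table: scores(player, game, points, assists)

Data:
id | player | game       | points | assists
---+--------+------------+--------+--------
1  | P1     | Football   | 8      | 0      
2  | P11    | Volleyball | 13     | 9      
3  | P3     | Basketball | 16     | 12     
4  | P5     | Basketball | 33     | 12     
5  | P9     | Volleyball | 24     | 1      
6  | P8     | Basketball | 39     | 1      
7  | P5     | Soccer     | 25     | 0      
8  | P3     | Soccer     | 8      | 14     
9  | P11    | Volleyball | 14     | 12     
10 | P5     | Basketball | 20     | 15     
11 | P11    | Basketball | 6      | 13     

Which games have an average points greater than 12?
SELECT game, AVG(points)
FROM scores
GROUP BY game
HAVING AVG(points) > 12

Result:
  Basketball: avg=22.80
  Soccer: avg=16.50
  Volleyball: avg=17.00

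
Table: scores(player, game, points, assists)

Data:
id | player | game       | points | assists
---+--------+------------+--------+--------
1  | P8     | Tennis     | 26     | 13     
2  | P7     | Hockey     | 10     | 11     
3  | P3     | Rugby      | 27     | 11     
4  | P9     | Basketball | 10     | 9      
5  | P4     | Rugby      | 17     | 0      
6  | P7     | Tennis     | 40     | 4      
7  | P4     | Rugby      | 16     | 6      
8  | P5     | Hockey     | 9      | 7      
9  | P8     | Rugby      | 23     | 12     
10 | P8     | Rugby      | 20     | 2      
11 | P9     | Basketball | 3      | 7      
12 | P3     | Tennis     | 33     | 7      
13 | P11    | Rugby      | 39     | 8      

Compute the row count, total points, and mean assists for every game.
SELECT game,
       COUNT(*) as cnt,
       SUM(points) as total_points,
       AVG(assists) as avg_assists
FROM scores
GROUP BY game

Result:
  Basketball: 2 records, 13 total points, 8.00 avg assists
  Hockey: 2 records, 19 total points, 9.00 avg assists
  Rugby: 6 records, 142 total points, 6.50 avg assists
  Tennis: 3 records, 99 total points, 8.00 avg assists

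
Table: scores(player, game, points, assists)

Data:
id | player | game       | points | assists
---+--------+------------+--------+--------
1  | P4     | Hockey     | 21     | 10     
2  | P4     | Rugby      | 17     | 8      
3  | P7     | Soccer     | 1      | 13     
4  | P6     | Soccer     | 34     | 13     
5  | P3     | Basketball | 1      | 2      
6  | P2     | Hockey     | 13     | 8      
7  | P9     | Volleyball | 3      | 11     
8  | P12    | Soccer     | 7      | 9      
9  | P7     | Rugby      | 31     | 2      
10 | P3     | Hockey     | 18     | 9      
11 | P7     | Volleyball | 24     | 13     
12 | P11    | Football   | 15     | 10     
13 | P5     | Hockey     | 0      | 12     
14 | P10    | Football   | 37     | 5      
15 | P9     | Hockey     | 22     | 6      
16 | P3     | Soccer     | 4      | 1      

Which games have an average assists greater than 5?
SELECT game, AVG(assists)
FROM scores
GROUP BY game
HAVING AVG(assists) > 5

Result:
  Football: avg=7.50
  Hockey: avg=9.00
  Soccer: avg=9.00
  Volleyball: avg=12.00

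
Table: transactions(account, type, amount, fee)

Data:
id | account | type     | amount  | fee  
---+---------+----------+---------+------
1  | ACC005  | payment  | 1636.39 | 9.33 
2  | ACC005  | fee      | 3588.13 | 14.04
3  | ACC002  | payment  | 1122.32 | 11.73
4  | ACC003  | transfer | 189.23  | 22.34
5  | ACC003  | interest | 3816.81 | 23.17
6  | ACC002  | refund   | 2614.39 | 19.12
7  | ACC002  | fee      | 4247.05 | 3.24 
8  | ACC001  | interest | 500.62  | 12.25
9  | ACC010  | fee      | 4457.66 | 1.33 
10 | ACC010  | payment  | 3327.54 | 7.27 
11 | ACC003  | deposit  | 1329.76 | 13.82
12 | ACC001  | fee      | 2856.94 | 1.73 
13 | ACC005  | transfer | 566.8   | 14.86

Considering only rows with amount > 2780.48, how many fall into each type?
SELECT type, COUNT(*)
FROM transactions
WHERE amount > 2780.48
GROUP BY type

Note: WHERE filters rows before grouping.

Result:
  fee: 4
  interest: 1
  payment: 1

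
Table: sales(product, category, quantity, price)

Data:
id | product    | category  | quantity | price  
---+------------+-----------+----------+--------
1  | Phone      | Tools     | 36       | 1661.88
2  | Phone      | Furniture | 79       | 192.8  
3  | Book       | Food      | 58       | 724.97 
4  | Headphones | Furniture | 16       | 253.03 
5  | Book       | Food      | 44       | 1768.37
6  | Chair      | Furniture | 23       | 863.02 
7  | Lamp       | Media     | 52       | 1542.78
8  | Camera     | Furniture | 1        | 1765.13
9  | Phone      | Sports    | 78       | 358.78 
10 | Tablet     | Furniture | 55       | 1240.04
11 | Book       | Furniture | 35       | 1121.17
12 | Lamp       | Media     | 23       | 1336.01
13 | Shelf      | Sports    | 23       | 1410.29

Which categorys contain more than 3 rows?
SELECT category, COUNT(*) as cnt
FROM sales
GROUP BY category
HAVING COUNT(*) > 3

Result:
  Furniture: 6

Note: HAVING filters groups after aggregation, WHERE filters rows before.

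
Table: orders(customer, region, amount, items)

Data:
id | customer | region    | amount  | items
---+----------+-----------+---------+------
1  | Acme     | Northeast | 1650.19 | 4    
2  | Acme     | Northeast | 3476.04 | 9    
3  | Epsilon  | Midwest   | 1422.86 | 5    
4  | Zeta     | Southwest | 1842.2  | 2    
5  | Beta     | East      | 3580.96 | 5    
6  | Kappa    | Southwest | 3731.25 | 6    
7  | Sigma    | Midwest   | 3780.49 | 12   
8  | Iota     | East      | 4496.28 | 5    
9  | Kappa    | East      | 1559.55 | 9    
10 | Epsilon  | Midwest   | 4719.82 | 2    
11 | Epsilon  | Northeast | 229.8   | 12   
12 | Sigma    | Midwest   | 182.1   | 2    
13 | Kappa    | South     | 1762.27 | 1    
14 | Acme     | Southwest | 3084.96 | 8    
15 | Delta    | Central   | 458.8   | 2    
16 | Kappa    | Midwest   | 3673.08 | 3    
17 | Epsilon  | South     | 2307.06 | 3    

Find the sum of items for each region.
SELECT region, SUM(items) as result
FROM orders
GROUP BY region

Result:
  Central: 2
  East: 19
  Midwest: 24
  Northeast: 25
  South: 4
  Southwest: 16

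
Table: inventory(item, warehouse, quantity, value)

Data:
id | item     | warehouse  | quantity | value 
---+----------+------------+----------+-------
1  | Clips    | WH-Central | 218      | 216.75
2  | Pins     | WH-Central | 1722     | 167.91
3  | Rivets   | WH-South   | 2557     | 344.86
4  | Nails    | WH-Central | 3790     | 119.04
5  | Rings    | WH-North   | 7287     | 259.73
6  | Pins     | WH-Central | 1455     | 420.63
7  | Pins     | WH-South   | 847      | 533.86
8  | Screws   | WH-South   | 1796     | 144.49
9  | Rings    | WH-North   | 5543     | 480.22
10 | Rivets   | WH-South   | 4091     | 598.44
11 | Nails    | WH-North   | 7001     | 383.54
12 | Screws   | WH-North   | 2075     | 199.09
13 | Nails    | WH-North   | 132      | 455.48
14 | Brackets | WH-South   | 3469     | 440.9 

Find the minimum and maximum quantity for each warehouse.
SELECT warehouse, MIN(quantity), MAX(quantity)
FROM inventory
GROUP BY warehouse

Result:
  WH-Central: min=218, max=3790
  WH-North: min=132, max=7287
  WH-South: min=847, max=4091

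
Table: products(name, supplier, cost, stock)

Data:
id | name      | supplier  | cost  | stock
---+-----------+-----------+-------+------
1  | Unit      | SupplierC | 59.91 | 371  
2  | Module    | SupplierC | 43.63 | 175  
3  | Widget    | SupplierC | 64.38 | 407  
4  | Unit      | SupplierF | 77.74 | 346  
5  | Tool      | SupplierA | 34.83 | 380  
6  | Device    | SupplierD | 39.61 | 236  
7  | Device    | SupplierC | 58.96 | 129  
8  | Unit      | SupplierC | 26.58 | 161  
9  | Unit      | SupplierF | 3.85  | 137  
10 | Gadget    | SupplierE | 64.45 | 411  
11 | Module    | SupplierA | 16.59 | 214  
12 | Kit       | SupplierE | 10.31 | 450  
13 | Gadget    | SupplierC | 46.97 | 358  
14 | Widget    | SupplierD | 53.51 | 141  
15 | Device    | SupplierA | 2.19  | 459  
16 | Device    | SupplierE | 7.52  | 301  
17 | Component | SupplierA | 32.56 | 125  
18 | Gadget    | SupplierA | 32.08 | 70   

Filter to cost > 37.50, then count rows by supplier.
SELECT supplier, COUNT(*)
FROM products
WHERE cost > 37.50
GROUP BY supplier

Note: WHERE filters rows before grouping.

Result:
  SupplierC: 5
  SupplierD: 2
  SupplierE: 1
  SupplierF: 1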